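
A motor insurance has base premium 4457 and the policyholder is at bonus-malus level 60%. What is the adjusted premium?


adjusted = base * BM_level / 100
= 4457 * 60 / 100
= 4457 * 0.6
= 2674.2


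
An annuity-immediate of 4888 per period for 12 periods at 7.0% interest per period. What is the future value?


FV = PMT * ((1+i)^n - 1) / i
= 4888 * ((1.07)^12 - 1) / 0.07
= 4888 * (2.252192 - 1) / 0.07
= 87438.7498


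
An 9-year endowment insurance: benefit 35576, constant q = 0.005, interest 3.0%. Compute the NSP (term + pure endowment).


Term component = 1358.9536
Pure endowment = 9_p_x * v^9 * benefit = 0.95589 * 0.766417 * 35576 = 26063.3251
NSP = 27422.2786


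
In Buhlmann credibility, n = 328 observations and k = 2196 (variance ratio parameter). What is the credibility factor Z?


Z = n / (n + k)
= 328 / (328 + 2196)
= 328 / 2524
= 0.13


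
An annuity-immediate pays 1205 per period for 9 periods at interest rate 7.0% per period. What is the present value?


PV = PMT * (1 - (1+i)^(-n)) / i
= 1205 * (1 - (1+0.07)^(-9)) / 0.07
= 1205 * (1 - 0.543934) / 0.07
= 1205 * 6.515232
= 7850.8549


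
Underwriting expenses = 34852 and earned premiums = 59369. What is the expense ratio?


Expense ratio = expenses / premiums
= 34852 / 59369
= 0.587


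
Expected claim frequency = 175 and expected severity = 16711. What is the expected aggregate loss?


E[S] = E[N] * E[X]
= 175 * 16711
= 2.9244e+06


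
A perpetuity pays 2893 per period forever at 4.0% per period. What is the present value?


PV = PMT / i
= 2893 / 0.04
= 72325.0


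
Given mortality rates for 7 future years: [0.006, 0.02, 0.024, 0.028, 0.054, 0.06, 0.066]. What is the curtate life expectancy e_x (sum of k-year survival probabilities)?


e_x = sum_{k=1}^{n} k_p_x
k_p_x values:
  1_p_x = 0.994
  2_p_x = 0.97412
  3_p_x = 0.950741
  4_p_x = 0.92412
  5_p_x = 0.874218
  6_p_x = 0.821765
  7_p_x = 0.767528
e_x = 6.3065


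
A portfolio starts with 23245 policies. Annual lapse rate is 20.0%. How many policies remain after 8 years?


remaining = initial * (1 - lapse)^years
= 23245 * (1 - 0.2)^8
= 23245 * 0.167772
= 3899.8639


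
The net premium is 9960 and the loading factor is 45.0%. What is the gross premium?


Gross = net * (1 + loading)
= 9960 * (1 + 0.45)
= 9960 * 1.45
= 14442.0


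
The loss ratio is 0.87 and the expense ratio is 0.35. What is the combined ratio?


Combined ratio = loss ratio + expense ratio
= 0.87 + 0.35
= 1.22


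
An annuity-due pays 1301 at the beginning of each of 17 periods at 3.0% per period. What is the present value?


PV_due = PMT * (1-(1+i)^(-n))/i * (1+i)
PV_immediate = 17129.1201
PV_due = 17129.1201 * 1.03
= 17642.9937


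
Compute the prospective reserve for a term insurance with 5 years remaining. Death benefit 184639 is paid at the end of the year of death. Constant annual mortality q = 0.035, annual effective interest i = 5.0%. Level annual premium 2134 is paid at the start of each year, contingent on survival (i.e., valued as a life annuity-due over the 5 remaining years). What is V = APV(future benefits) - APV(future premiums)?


v = 1/(1+i) = 0.952381
APV(future benefits) per unit = sum_{k=0}^{4} k_p_x * q * v^(k+1) = 0.14178
APV(future benefits) = 184639 * 0.14178 = 26178.1143
Life annuity-due factor ä_{x:5} = sum_{k=0}^{4} k_p_x * v^k = 4.253399
APV(future premiums) = 2134 * 4.253399 = 9076.7545
V = 26178.1143 - 9076.7545
= 17101.3598


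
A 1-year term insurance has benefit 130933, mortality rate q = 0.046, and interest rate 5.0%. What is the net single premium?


NSP = benefit * q * v
v = 1/(1+i) = 0.952381
NSP = 130933 * 0.046 * 0.952381
= 5736.1124


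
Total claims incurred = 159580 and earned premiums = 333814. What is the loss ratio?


Loss ratio = claims / premiums
= 159580 / 333814
= 0.4781


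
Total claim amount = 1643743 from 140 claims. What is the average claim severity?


severity = total / number
= 1643743 / 140
= 11741.0214


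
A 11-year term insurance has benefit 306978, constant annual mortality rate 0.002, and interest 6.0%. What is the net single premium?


NSP = benefit * sum_{k=0}^{n-1} k_p_x * q * v^(k+1)
With constant q=0.002, v=0.943396
Sum = 0.015635
NSP = 306978 * 0.015635
= 4799.6169


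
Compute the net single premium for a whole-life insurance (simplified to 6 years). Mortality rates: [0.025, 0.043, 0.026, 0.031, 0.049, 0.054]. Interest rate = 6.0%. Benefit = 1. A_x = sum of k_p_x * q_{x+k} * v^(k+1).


v = 0.943396
Year 0: k_p_x=1.0, q=0.025, term=0.023585
Year 1: k_p_x=0.975, q=0.043, term=0.037313
Year 2: k_p_x=0.933075, q=0.026, term=0.020369
Year 3: k_p_x=0.908815, q=0.031, term=0.022316
Year 4: k_p_x=0.880642, q=0.049, term=0.032245
Year 5: k_p_x=0.83749, q=0.054, term=0.031881
A_x = 0.1677


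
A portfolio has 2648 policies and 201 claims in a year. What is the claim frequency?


frequency = claims / policies
= 201 / 2648
= 0.0759


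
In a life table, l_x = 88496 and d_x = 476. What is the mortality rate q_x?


q_x = d_x / l_x
= 476 / 88496
= 0.0054


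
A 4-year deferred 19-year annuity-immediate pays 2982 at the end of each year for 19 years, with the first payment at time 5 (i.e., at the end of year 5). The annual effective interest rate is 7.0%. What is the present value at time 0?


PV at time 4 of the 19-year annuity-immediate:
a_n = 2982 * (1-(1+0.07)^(-19))/0.07 = 30820.745
Discount back 4 years to time 0:
PV = 30820.745 * (1+0.07)^(-4)
= 30820.745 * 0.762895
= 23512.9988


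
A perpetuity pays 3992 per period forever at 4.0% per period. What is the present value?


PV = PMT / i
= 3992 / 0.04
= 99800.0


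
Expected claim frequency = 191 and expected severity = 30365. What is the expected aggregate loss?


E[S] = E[N] * E[X]
= 191 * 30365
= 5.7997e+06


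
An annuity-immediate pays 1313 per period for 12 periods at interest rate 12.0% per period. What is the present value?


PV = PMT * (1 - (1+i)^(-n)) / i
= 1313 * (1 - (1+0.12)^(-12)) / 0.12
= 1313 * (1 - 0.256675) / 0.12
= 1313 * 6.194374
= 8133.2134


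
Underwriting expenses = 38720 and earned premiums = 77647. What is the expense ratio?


Expense ratio = expenses / premiums
= 38720 / 77647
= 0.4987


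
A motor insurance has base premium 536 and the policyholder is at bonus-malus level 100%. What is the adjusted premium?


adjusted = base * BM_level / 100
= 536 * 100 / 100
= 536 * 1.0
= 536.0


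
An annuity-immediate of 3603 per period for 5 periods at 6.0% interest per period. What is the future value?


FV = PMT * ((1+i)^n - 1) / i
= 3603 * ((1.06)^5 - 1) / 0.06
= 3603 * (1.338226 - 1) / 0.06
= 20310.4459


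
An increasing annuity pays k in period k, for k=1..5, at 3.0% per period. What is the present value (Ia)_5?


(Ia)_n = sum_{k=1}^{n} k * v^k, v = 1/(1+i)
v = 0.970874
Sum computed term by term:
(Ia)_5 = 13.4685


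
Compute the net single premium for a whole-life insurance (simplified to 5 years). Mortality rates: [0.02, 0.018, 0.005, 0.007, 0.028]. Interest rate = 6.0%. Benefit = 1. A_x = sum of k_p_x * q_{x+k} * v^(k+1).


v = 0.943396
Year 0: k_p_x=1.0, q=0.02, term=0.018868
Year 1: k_p_x=0.98, q=0.018, term=0.0157
Year 2: k_p_x=0.96236, q=0.005, term=0.00404
Year 3: k_p_x=0.957548, q=0.007, term=0.005309
Year 4: k_p_x=0.950845, q=0.028, term=0.019895
A_x = 0.0638


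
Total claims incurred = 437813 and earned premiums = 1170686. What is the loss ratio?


Loss ratio = claims / premiums
= 437813 / 1170686
= 0.374


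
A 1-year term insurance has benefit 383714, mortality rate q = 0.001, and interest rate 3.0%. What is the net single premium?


NSP = benefit * q * v
v = 1/(1+i) = 0.970874
NSP = 383714 * 0.001 * 0.970874
= 372.5379


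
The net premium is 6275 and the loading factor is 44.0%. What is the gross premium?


Gross = net * (1 + loading)
= 6275 * (1 + 0.44)
= 6275 * 1.44
= 9036.0


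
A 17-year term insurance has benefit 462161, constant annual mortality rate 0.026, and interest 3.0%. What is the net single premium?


NSP = benefit * sum_{k=0}^{n-1} k_p_x * q * v^(k+1)
With constant q=0.026, v=0.970874
Sum = 0.28479
NSP = 462161 * 0.28479
= 131618.7005


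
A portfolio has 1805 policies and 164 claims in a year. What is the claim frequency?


frequency = claims / policies
= 164 / 1805
= 0.0909


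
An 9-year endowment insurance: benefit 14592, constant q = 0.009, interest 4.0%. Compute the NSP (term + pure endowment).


Term component = 944.2657
Pure endowment = 9_p_x * v^9 * benefit = 0.921856 * 0.702587 * 14592 = 9450.9977
NSP = 10395.2634


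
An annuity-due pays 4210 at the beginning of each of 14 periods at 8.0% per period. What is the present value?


PV_due = PMT * (1-(1+i)^(-n))/i * (1+i)
PV_immediate = 34708.2377
PV_due = 34708.2377 * 1.08
= 37484.8967


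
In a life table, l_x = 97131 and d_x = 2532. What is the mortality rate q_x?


q_x = d_x / l_x
= 2532 / 97131
= 0.0261


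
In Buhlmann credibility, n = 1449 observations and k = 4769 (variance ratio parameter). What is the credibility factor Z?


Z = n / (n + k)
= 1449 / (1449 + 4769)
= 1449 / 6218
= 0.233


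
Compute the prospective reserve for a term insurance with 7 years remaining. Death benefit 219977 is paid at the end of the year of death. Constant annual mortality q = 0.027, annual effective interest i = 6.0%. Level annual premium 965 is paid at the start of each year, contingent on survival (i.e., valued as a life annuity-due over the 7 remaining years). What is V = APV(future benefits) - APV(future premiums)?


v = 1/(1+i) = 0.943396
APV(future benefits) per unit = sum_{k=0}^{6} k_p_x * q * v^(k+1) = 0.139936
APV(future benefits) = 219977 * 0.139936 = 30782.5937
Life annuity-due factor ä_{x:7} = sum_{k=0}^{6} k_p_x * v^k = 5.493764
APV(future premiums) = 965 * 5.493764 = 5301.4827
V = 30782.5937 - 5301.4827
= 25481.111


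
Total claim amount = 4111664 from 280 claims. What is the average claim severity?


severity = total / number
= 4111664 / 280
= 14684.5143


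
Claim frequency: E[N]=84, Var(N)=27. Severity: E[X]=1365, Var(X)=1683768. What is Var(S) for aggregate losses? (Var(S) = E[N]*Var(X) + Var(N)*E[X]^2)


Var(S) = E[N]*Var(X) + Var(N)*E[X]^2
= 84*1683768 + 27*1365^2
= 141436512 + 50307075
= 1.9174e+08


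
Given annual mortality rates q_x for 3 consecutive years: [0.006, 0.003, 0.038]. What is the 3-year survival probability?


p_k = 1 - q_k for each year
Survival = product of (1 - q_k)
= 0.994 * 0.997 * 0.962
= 0.9534


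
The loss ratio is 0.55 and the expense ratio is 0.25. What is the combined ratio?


Combined ratio = loss ratio + expense ratio
= 0.55 + 0.25
= 0.8


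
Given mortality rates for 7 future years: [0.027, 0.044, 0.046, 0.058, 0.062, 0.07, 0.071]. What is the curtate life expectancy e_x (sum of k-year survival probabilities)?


e_x = sum_{k=1}^{n} k_p_x
k_p_x values:
  1_p_x = 0.973
  2_p_x = 0.930188
  3_p_x = 0.887399
  4_p_x = 0.83593
  5_p_x = 0.784103
  6_p_x = 0.729215
  7_p_x = 0.677441
e_x = 5.8173


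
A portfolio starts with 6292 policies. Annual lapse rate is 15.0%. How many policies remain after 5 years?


remaining = initial * (1 - lapse)^years
= 6292 * (1 - 0.15)^5
= 6292 * 0.443705
= 2791.7938


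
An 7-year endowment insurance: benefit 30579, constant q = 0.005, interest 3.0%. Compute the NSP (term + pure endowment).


Term component = 938.9647
Pure endowment = 7_p_x * v^7 * benefit = 0.965521 * 0.813092 * 30579 = 24006.2471
NSP = 24945.2118


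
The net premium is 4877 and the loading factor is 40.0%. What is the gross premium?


Gross = net * (1 + loading)
= 4877 * (1 + 0.4)
= 4877 * 1.4
= 6827.8


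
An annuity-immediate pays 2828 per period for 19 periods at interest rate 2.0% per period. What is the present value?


PV = PMT * (1 - (1+i)^(-n)) / i
= 2828 * (1 - (1+0.02)^(-19)) / 0.02
= 2828 * (1 - 0.686431) / 0.02
= 2828 * 15.678462
= 44338.6906


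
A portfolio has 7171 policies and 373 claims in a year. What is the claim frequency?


frequency = claims / policies
= 373 / 7171
= 0.052


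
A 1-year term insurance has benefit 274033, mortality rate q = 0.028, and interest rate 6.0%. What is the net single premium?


NSP = benefit * q * v
v = 1/(1+i) = 0.943396
NSP = 274033 * 0.028 * 0.943396
= 7238.6075


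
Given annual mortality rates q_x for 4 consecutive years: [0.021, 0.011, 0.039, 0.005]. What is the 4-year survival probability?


p_k = 1 - q_k for each year
Survival = product of (1 - q_k)
= 0.979 * 0.989 * 0.961 * 0.995
= 0.9258


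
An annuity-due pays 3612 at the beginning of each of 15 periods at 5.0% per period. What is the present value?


PV_due = PMT * (1-(1+i)^(-n))/i * (1+i)
PV_immediate = 37491.3248
PV_due = 37491.3248 * 1.05
= 39365.8911


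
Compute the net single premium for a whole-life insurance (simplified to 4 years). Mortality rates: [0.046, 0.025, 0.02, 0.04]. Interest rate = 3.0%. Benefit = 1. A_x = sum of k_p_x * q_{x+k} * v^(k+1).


v = 0.970874
Year 0: k_p_x=1.0, q=0.046, term=0.04466
Year 1: k_p_x=0.954, q=0.025, term=0.022481
Year 2: k_p_x=0.93015, q=0.02, term=0.017024
Year 3: k_p_x=0.911547, q=0.04, term=0.032396
A_x = 0.1166


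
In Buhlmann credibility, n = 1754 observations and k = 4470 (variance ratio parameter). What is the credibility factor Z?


Z = n / (n + k)
= 1754 / (1754 + 4470)
= 1754 / 6224
= 0.2818


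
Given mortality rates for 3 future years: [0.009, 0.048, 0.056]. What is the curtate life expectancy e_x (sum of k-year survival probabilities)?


e_x = sum_{k=1}^{n} k_p_x
k_p_x values:
  1_p_x = 0.991
  2_p_x = 0.943432
  3_p_x = 0.8906
e_x = 2.825


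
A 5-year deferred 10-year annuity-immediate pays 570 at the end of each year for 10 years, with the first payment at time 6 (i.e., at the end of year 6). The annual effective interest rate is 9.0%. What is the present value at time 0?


PV at time 5 of the 10-year annuity-immediate:
a_n = 570 * (1-(1+0.09)^(-10))/0.09 = 3658.0649
Discount back 5 years to time 0:
PV = 3658.0649 * (1+0.09)^(-5)
= 3658.0649 * 0.649931
= 2377.4912


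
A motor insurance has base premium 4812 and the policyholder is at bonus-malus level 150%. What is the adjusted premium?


adjusted = base * BM_level / 100
= 4812 * 150 / 100
= 4812 * 1.5
= 7218.0


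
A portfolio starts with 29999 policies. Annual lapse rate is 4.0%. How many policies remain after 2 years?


remaining = initial * (1 - lapse)^years
= 29999 * (1 - 0.04)^2
= 29999 * 0.9216
= 27647.0784


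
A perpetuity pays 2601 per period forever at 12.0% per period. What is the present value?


PV = PMT / i
= 2601 / 0.12
= 21675.0


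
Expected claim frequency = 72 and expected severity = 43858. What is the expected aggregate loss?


E[S] = E[N] * E[X]
= 72 * 43858
= 3.1578e+06


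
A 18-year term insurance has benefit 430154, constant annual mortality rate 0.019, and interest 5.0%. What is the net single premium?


NSP = benefit * sum_{k=0}^{n-1} k_p_x * q * v^(k+1)
With constant q=0.019, v=0.952381
Sum = 0.194352
NSP = 430154 * 0.194352
= 83601.377


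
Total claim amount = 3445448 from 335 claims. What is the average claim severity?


severity = total / number
= 3445448 / 335
= 10284.9194


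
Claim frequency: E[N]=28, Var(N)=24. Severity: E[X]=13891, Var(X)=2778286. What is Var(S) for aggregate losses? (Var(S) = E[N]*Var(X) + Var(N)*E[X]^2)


Var(S) = E[N]*Var(X) + Var(N)*E[X]^2
= 28*2778286 + 24*13891^2
= 77792008 + 4631037144
= 4.7088e+09


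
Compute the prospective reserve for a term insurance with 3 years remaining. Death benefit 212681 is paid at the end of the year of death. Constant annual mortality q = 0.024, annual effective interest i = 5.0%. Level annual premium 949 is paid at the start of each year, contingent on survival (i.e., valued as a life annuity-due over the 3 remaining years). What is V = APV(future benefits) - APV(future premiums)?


v = 1/(1+i) = 0.952381
APV(future benefits) per unit = sum_{k=0}^{2} k_p_x * q * v^(k+1) = 0.063852
APV(future benefits) = 212681 * 0.063852 = 13580.172
Life annuity-due factor ä_{x:3} = sum_{k=0}^{2} k_p_x * v^k = 2.793538
APV(future premiums) = 949 * 2.793538 = 2651.0679
V = 13580.172 - 2651.0679
= 10929.1041


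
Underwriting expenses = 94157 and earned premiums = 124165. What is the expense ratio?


Expense ratio = expenses / premiums
= 94157 / 124165
= 0.7583


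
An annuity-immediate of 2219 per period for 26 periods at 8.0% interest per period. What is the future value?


FV = PMT * ((1+i)^n - 1) / i
= 2219 * ((1.08)^26 - 1) / 0.08
= 2219 * (7.396353 - 1) / 0.08
= 177418.8472


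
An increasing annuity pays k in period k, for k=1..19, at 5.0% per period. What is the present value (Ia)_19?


(Ia)_n = sum_{k=1}^{n} k * v^k, v = 1/(1+i)
v = 0.952381
Sum computed term by term:
(Ia)_19 = 103.4128


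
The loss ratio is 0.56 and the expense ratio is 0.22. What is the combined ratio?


Combined ratio = loss ratio + expense ratio
= 0.56 + 0.22
= 0.78


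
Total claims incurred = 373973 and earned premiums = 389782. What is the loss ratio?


Loss ratio = claims / premiums
= 373973 / 389782
= 0.9594


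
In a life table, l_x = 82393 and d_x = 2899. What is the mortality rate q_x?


q_x = d_x / l_x
= 2899 / 82393
= 0.0352


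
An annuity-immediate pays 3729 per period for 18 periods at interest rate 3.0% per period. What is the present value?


PV = PMT * (1 - (1+i)^(-n)) / i
= 3729 * (1 - (1+0.03)^(-18)) / 0.03
= 3729 * (1 - 0.587395) / 0.03
= 3729 * 13.753513
= 51286.8503


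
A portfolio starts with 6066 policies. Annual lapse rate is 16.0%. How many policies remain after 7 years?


remaining = initial * (1 - lapse)^years
= 6066 * (1 - 0.16)^7
= 6066 * 0.29509
= 1790.018


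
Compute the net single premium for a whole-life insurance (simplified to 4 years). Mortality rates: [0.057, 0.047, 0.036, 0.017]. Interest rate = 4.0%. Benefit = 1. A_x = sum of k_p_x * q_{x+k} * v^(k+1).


v = 0.961538
Year 0: k_p_x=1.0, q=0.057, term=0.054808
Year 1: k_p_x=0.943, q=0.047, term=0.040977
Year 2: k_p_x=0.898679, q=0.036, term=0.028761
Year 3: k_p_x=0.866327, q=0.017, term=0.012589
A_x = 0.1371


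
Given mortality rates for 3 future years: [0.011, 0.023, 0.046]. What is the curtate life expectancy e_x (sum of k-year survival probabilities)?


e_x = sum_{k=1}^{n} k_p_x
k_p_x values:
  1_p_x = 0.989
  2_p_x = 0.966253
  3_p_x = 0.921805
e_x = 2.8771


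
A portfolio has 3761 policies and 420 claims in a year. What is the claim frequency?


frequency = claims / policies
= 420 / 3761
= 0.1117


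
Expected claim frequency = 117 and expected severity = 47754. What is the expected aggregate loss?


E[S] = E[N] * E[X]
= 117 * 47754
= 5.5872e+06


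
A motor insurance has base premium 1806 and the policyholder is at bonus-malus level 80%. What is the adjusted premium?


adjusted = base * BM_level / 100
= 1806 * 80 / 100
= 1806 * 0.8
= 1444.8


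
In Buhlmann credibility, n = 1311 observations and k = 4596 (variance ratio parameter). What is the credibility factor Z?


Z = n / (n + k)
= 1311 / (1311 + 4596)
= 1311 / 5907
= 0.2219


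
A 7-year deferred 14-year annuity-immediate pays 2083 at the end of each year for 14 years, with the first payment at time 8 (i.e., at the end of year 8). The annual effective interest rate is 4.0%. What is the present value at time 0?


PV at time 7 of the 14-year annuity-immediate:
a_n = 2083 * (1-(1+0.04)^(-14))/0.04 = 22002.9851
Discount back 7 years to time 0:
PV = 22002.9851 * (1+0.04)^(-7)
= 22002.9851 * 0.759918
= 16720.4603


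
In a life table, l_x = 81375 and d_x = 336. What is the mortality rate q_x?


q_x = d_x / l_x
= 336 / 81375
= 0.0041


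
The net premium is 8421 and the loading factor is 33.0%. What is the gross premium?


Gross = net * (1 + loading)
= 8421 * (1 + 0.33)
= 8421 * 1.33
= 11199.93


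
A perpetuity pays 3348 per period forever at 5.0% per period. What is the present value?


PV = PMT / i
= 3348 / 0.05
= 66960.0


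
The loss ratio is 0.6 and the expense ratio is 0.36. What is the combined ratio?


Combined ratio = loss ratio + expense ratio
= 0.6 + 0.36
= 0.96


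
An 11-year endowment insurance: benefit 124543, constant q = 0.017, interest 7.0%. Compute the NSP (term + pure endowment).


Term component = 14761.4879
Pure endowment = 11_p_x * v^11 * benefit = 0.828111 * 0.475093 * 124543 = 48998.9151
NSP = 63760.403


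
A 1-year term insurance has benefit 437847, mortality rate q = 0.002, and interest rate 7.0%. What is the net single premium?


NSP = benefit * q * v
v = 1/(1+i) = 0.934579
NSP = 437847 * 0.002 * 0.934579
= 818.4056


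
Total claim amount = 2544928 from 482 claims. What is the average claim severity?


severity = total / number
= 2544928 / 482
= 5279.9336


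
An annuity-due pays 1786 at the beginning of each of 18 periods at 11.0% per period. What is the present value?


PV_due = PMT * (1-(1+i)^(-n))/i * (1+i)
PV_immediate = 13755.0872
PV_due = 13755.0872 * 1.11
= 15268.1468


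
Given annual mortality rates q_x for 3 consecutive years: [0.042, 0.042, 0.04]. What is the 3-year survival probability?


p_k = 1 - q_k for each year
Survival = product of (1 - q_k)
= 0.958 * 0.958 * 0.96
= 0.8811


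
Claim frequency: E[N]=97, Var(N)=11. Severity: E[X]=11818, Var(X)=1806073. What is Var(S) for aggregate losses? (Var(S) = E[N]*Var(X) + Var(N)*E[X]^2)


Var(S) = E[N]*Var(X) + Var(N)*E[X]^2
= 97*1806073 + 11*11818^2
= 175189081 + 1536316364
= 1.7115e+09


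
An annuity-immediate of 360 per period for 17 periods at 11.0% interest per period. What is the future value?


FV = PMT * ((1+i)^n - 1) / i
= 360 * ((1.11)^17 - 1) / 0.11
= 360 * (5.895093 - 1) / 0.11
= 16020.3034


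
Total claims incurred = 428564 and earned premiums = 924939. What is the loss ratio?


Loss ratio = claims / premiums
= 428564 / 924939
= 0.4633


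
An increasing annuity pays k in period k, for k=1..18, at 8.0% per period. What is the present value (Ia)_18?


(Ia)_n = sum_{k=1}^{n} k * v^k, v = 1/(1+i)
v = 0.925926
Sum computed term by term:
(Ia)_18 = 70.2144


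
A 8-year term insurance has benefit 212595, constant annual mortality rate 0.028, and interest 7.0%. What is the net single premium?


NSP = benefit * sum_{k=0}^{n-1} k_p_x * q * v^(k+1)
With constant q=0.028, v=0.934579
Sum = 0.153222
NSP = 212595 * 0.153222
= 32574.1493


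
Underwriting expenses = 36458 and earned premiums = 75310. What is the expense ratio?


Expense ratio = expenses / premiums
= 36458 / 75310
= 0.4841


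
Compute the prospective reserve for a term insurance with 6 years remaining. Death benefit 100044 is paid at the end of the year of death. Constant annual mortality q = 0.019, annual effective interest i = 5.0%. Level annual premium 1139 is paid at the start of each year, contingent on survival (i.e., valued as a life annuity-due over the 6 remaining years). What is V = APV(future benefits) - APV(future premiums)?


v = 1/(1+i) = 0.952381
APV(future benefits) per unit = sum_{k=0}^{5} k_p_x * q * v^(k+1) = 0.092223
APV(future benefits) = 100044 * 0.092223 = 9226.3086
Life annuity-due factor ä_{x:6} = sum_{k=0}^{5} k_p_x * v^k = 5.096507
APV(future premiums) = 1139 * 5.096507 = 5804.9215
V = 9226.3086 - 5804.9215
= 3421.3871


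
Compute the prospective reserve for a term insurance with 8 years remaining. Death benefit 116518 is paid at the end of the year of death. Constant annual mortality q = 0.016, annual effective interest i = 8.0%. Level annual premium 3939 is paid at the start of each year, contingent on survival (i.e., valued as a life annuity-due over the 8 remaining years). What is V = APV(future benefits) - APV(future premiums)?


v = 1/(1+i) = 0.925926
APV(future benefits) per unit = sum_{k=0}^{7} k_p_x * q * v^(k+1) = 0.087522
APV(future benefits) = 116518 * 0.087522 = 10197.9343
Life annuity-due factor ä_{x:8} = sum_{k=0}^{7} k_p_x * v^k = 5.907762
APV(future premiums) = 3939 * 5.907762 = 23270.6729
V = 10197.9343 - 23270.6729
= -13072.7386


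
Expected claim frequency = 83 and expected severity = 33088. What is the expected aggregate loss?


E[S] = E[N] * E[X]
= 83 * 33088
= 2.7463e+06


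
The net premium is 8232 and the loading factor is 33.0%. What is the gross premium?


Gross = net * (1 + loading)
= 8232 * (1 + 0.33)
= 8232 * 1.33
= 10948.56


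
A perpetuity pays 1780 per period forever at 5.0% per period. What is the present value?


PV = PMT / i
= 1780 / 0.05
= 35600.0


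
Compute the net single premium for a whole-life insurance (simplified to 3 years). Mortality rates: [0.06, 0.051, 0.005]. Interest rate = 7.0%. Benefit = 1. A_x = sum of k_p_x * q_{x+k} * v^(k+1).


v = 0.934579
Year 0: k_p_x=1.0, q=0.06, term=0.056075
Year 1: k_p_x=0.94, q=0.051, term=0.041873
Year 2: k_p_x=0.89206, q=0.005, term=0.003641
A_x = 0.1016


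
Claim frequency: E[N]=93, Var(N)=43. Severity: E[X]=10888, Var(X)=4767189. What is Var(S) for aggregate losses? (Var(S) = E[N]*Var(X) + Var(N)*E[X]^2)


Var(S) = E[N]*Var(X) + Var(N)*E[X]^2
= 93*4767189 + 43*10888^2
= 443348577 + 5097587392
= 5.5409e+09


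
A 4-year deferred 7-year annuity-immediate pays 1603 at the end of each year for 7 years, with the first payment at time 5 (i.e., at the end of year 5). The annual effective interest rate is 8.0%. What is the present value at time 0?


PV at time 4 of the 7-year annuity-immediate:
a_n = 1603 * (1-(1+0.08)^(-7))/0.08 = 8345.8112
Discount back 4 years to time 0:
PV = 8345.8112 * (1+0.08)^(-4)
= 8345.8112 * 0.73503
= 6134.4204


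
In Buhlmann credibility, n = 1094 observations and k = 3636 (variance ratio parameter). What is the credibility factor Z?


Z = n / (n + k)
= 1094 / (1094 + 3636)
= 1094 / 4730
= 0.2313


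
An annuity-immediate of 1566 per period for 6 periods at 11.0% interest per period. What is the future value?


FV = PMT * ((1+i)^n - 1) / i
= 1566 * ((1.11)^6 - 1) / 0.11
= 1566 * (1.870415 - 1) / 0.11
= 12391.5381


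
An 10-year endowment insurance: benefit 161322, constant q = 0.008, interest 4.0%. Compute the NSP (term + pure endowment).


Term component = 10125.0062
Pure endowment = 10_p_x * v^10 * benefit = 0.922819 * 0.675564 * 161322 = 100571.9628
NSP = 110696.969


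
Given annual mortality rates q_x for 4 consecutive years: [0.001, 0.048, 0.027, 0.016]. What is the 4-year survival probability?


p_k = 1 - q_k for each year
Survival = product of (1 - q_k)
= 0.999 * 0.952 * 0.973 * 0.984
= 0.9106


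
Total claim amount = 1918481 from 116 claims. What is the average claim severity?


severity = total / number
= 1918481 / 116
= 16538.6293


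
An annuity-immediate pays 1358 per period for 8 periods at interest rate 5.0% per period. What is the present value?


PV = PMT * (1 - (1+i)^(-n)) / i
= 1358 * (1 - (1+0.05)^(-8)) / 0.05
= 1358 * (1 - 0.676839) / 0.05
= 1358 * 6.463213
= 8777.0429


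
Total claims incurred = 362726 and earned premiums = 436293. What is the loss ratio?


Loss ratio = claims / premiums
= 362726 / 436293
= 0.8314


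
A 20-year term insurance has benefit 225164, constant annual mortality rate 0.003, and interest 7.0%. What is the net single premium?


NSP = benefit * sum_{k=0}^{n-1} k_p_x * q * v^(k+1)
With constant q=0.003, v=0.934579
Sum = 0.031095
NSP = 225164 * 0.031095
= 7001.5402


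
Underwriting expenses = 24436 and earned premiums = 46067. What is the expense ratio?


Expense ratio = expenses / premiums
= 24436 / 46067
= 0.5304


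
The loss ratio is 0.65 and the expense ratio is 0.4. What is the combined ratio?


Combined ratio = loss ratio + expense ratio
= 0.65 + 0.4
= 1.05


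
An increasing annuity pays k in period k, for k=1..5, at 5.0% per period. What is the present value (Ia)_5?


(Ia)_n = sum_{k=1}^{n} k * v^k, v = 1/(1+i)
v = 0.952381
Sum computed term by term:
(Ia)_5 = 12.5664


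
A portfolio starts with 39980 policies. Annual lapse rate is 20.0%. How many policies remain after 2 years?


remaining = initial * (1 - lapse)^years
= 39980 * (1 - 0.2)^2
= 39980 * 0.64
= 25587.2


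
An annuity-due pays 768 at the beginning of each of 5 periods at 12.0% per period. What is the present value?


PV_due = PMT * (1-(1+i)^(-n))/i * (1+i)
PV_immediate = 2768.4681
PV_due = 2768.4681 * 1.12
= 3100.6843


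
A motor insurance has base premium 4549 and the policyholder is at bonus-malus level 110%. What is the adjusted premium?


adjusted = base * BM_level / 100
= 4549 * 110 / 100
= 4549 * 1.1
= 5003.9


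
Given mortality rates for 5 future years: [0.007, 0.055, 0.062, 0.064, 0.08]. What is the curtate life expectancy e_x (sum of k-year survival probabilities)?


e_x = sum_{k=1}^{n} k_p_x
k_p_x values:
  1_p_x = 0.993
  2_p_x = 0.938385
  3_p_x = 0.880205
  4_p_x = 0.823872
  5_p_x = 0.757962
e_x = 4.3934


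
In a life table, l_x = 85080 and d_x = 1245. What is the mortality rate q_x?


q_x = d_x / l_x
= 1245 / 85080
= 0.0146


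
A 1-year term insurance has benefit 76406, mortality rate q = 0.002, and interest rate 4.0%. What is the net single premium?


NSP = benefit * q * v
v = 1/(1+i) = 0.961538
NSP = 76406 * 0.002 * 0.961538
= 146.9346


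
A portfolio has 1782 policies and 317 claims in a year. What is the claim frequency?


frequency = claims / policies
= 317 / 1782
= 0.1779


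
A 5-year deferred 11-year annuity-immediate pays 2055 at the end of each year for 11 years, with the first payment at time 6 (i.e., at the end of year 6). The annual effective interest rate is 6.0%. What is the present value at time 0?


PV at time 5 of the 11-year annuity-immediate:
a_n = 2055 * (1-(1+0.06)^(-11))/0.06 = 16207.5273
Discount back 5 years to time 0:
PV = 16207.5273 * (1+0.06)^(-5)
= 16207.5273 * 0.747258
= 12111.2072


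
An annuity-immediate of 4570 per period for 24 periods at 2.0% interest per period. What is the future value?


FV = PMT * ((1+i)^n - 1) / i
= 4570 * ((1.02)^24 - 1) / 0.02
= 4570 * (1.608437 - 1) / 0.02
= 139027.9115


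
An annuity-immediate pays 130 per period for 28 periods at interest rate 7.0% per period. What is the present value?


PV = PMT * (1 - (1+i)^(-n)) / i
= 130 * (1 - (1+0.07)^(-28)) / 0.07
= 130 * (1 - 0.150402) / 0.07
= 130 * 12.137111
= 1577.8245


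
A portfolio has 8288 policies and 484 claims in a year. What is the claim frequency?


frequency = claims / policies
= 484 / 8288
= 0.0584


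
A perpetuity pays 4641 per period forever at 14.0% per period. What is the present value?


PV = PMT / i
= 4641 / 0.14
= 33150.0


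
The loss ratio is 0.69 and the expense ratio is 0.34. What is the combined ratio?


Combined ratio = loss ratio + expense ratio
= 0.69 + 0.34
= 1.03


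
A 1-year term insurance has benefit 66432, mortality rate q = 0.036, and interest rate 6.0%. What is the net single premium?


NSP = benefit * q * v
v = 1/(1+i) = 0.943396
NSP = 66432 * 0.036 * 0.943396
= 2256.1811


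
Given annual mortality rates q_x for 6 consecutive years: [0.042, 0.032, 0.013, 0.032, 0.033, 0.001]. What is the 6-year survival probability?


p_k = 1 - q_k for each year
Survival = product of (1 - q_k)
= 0.958 * 0.968 * 0.987 * 0.968 * 0.967 * 0.999
= 0.8559


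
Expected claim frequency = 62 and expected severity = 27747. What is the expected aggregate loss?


E[S] = E[N] * E[X]
= 62 * 27747
= 1.7203e+06


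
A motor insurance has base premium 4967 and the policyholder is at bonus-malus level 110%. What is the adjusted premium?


adjusted = base * BM_level / 100
= 4967 * 110 / 100
= 4967 * 1.1
= 5463.7


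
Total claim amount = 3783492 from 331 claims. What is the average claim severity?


severity = total / number
= 3783492 / 331
= 11430.4894


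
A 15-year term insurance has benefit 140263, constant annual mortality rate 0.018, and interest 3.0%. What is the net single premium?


NSP = benefit * sum_{k=0}^{n-1} k_p_x * q * v^(k+1)
With constant q=0.018, v=0.970874
Sum = 0.191707
NSP = 140263 * 0.191707
= 26889.4383


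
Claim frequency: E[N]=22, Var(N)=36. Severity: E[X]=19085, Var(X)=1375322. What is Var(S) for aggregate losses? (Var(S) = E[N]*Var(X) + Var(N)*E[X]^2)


Var(S) = E[N]*Var(X) + Var(N)*E[X]^2
= 22*1375322 + 36*19085^2
= 30257084 + 13112540100
= 1.3143e+10


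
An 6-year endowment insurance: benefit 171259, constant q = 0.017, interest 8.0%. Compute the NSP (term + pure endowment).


Term component = 12949.3511
Pure endowment = 6_p_x * v^6 * benefit = 0.902238 * 0.63017 * 171259 = 97371.5264
NSP = 110320.8774


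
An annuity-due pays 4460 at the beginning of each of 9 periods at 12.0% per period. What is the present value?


PV_due = PMT * (1-(1+i)^(-n))/i * (1+i)
PV_immediate = 23763.9941
PV_due = 23763.9941 * 1.12
= 26615.6734


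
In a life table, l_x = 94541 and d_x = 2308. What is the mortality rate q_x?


q_x = d_x / l_x
= 2308 / 94541
= 0.0244


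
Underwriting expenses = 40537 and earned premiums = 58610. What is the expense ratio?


Expense ratio = expenses / premiums
= 40537 / 58610
= 0.6916


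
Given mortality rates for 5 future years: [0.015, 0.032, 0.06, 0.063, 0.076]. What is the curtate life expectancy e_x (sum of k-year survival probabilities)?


e_x = sum_{k=1}^{n} k_p_x
k_p_x values:
  1_p_x = 0.985
  2_p_x = 0.95348
  3_p_x = 0.896271
  4_p_x = 0.839806
  5_p_x = 0.775981
e_x = 4.4505


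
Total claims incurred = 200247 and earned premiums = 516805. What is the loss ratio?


Loss ratio = claims / premiums
= 200247 / 516805
= 0.3875


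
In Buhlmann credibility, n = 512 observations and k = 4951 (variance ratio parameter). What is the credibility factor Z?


Z = n / (n + k)
= 512 / (512 + 4951)
= 512 / 5463
= 0.0937


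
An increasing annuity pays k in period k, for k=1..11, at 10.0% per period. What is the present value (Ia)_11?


(Ia)_n = sum_{k=1}^{n} k * v^k, v = 1/(1+i)
v = 0.909091
Sum computed term by term:
(Ia)_11 = 32.8913


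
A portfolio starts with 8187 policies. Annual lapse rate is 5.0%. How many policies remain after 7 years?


remaining = initial * (1 - lapse)^years
= 8187 * (1 - 0.05)^7
= 8187 * 0.698337
= 5717.2874


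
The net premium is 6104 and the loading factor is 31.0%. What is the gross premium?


Gross = net * (1 + loading)
= 6104 * (1 + 0.31)
= 6104 * 1.31
= 7996.24


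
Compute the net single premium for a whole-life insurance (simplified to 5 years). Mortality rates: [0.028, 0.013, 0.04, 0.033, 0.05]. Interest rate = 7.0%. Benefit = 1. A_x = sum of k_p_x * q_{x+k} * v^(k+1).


v = 0.934579
Year 0: k_p_x=1.0, q=0.028, term=0.026168
Year 1: k_p_x=0.972, q=0.013, term=0.011037
Year 2: k_p_x=0.959364, q=0.04, term=0.031325
Year 3: k_p_x=0.920989, q=0.033, term=0.023186
Year 4: k_p_x=0.890597, q=0.05, term=0.031749
A_x = 0.1235


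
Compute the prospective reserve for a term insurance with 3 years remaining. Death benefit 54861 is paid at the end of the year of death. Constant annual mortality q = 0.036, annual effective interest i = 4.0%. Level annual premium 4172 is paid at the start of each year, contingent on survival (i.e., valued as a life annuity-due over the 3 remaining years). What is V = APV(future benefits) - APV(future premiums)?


v = 1/(1+i) = 0.961538
APV(future benefits) per unit = sum_{k=0}^{2} k_p_x * q * v^(k+1) = 0.096442
APV(future benefits) = 54861 * 0.096442 = 5290.9183
Life annuity-due factor ä_{x:3} = sum_{k=0}^{2} k_p_x * v^k = 2.786109
APV(future premiums) = 4172 * 2.786109 = 11623.6487
V = 5290.9183 - 11623.6487
= -6332.7304


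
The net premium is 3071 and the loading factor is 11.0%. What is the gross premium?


Gross = net * (1 + loading)
= 3071 * (1 + 0.11)
= 3071 * 1.11
= 3408.81


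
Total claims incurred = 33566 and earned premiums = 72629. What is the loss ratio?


Loss ratio = claims / premiums
= 33566 / 72629
= 0.4622


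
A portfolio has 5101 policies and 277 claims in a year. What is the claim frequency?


frequency = claims / policies
= 277 / 5101
= 0.0543


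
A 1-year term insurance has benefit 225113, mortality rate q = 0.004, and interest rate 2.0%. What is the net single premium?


NSP = benefit * q * v
v = 1/(1+i) = 0.980392
NSP = 225113 * 0.004 * 0.980392
= 882.7961


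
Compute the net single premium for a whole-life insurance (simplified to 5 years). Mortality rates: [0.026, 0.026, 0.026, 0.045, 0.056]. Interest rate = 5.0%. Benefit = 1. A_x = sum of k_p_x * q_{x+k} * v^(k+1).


v = 0.952381
Year 0: k_p_x=1.0, q=0.026, term=0.024762
Year 1: k_p_x=0.974, q=0.026, term=0.02297
Year 2: k_p_x=0.948676, q=0.026, term=0.021307
Year 3: k_p_x=0.92401, q=0.045, term=0.034208
Year 4: k_p_x=0.88243, q=0.056, term=0.038719
A_x = 0.142


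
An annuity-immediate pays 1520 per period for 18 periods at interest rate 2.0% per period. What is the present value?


PV = PMT * (1 - (1+i)^(-n)) / i
= 1520 * (1 - (1+0.02)^(-18)) / 0.02
= 1520 * (1 - 0.700159) / 0.02
= 1520 * 14.992031
= 22787.8875


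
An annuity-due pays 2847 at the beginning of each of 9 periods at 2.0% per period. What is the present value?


PV_due = PMT * (1-(1+i)^(-n))/i * (1+i)
PV_immediate = 23237.8879
PV_due = 23237.8879 * 1.02
= 23702.6457


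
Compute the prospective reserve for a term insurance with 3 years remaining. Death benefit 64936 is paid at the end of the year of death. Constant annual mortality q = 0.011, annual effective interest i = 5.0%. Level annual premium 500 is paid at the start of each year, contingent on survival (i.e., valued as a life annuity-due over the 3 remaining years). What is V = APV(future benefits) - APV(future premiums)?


v = 1/(1+i) = 0.952381
APV(future benefits) per unit = sum_{k=0}^{2} k_p_x * q * v^(k+1) = 0.029638
APV(future benefits) = 64936 * 0.029638 = 1924.5783
Life annuity-due factor ä_{x:3} = sum_{k=0}^{2} k_p_x * v^k = 2.829089
APV(future premiums) = 500 * 2.829089 = 1414.5447
V = 1924.5783 - 1414.5447
= 510.0336


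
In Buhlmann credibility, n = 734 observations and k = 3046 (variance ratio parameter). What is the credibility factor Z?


Z = n / (n + k)
= 734 / (734 + 3046)
= 734 / 3780
= 0.1942


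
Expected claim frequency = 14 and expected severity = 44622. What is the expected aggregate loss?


E[S] = E[N] * E[X]
= 14 * 44622
= 624708


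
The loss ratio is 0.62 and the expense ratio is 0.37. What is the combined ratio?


Combined ratio = loss ratio + expense ratio
= 0.62 + 0.37
= 0.99


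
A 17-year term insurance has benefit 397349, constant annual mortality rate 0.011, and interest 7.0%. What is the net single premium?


NSP = benefit * sum_{k=0}^{n-1} k_p_x * q * v^(k+1)
With constant q=0.011, v=0.934579
Sum = 0.10018
NSP = 397349 * 0.10018
= 39806.5407


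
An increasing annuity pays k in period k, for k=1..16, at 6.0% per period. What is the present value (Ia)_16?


(Ia)_n = sum_{k=1}^{n} k * v^k, v = 1/(1+i)
v = 0.943396
Sum computed term by term:
(Ia)_16 = 73.5651


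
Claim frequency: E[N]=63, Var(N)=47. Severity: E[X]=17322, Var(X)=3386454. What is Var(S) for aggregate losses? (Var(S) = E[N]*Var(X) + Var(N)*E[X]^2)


Var(S) = E[N]*Var(X) + Var(N)*E[X]^2
= 63*3386454 + 47*17322^2
= 213346602 + 14102429148
= 1.4316e+10


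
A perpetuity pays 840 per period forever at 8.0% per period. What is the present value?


PV = PMT / i
= 840 / 0.08
= 10500.0


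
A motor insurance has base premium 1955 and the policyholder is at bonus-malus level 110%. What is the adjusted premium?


adjusted = base * BM_level / 100
= 1955 * 110 / 100
= 1955 * 1.1
= 2150.5


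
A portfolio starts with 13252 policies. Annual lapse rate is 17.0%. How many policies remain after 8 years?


remaining = initial * (1 - lapse)^years
= 13252 * (1 - 0.17)^8
= 13252 * 0.225229
= 2984.7377
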